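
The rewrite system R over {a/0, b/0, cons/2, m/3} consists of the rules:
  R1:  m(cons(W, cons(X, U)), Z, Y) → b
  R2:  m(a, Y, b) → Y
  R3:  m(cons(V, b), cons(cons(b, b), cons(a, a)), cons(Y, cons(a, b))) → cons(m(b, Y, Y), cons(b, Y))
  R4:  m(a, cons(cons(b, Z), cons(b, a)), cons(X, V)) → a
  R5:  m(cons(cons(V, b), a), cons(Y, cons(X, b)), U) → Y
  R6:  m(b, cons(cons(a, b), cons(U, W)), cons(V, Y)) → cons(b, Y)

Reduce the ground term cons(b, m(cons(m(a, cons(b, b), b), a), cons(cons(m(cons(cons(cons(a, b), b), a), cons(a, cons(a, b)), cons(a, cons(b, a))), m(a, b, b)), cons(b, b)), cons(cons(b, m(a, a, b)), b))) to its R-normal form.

cons(b, cons(a, b))

1. cons(b, m(cons(m(a, cons(b, b), b), a), cons(cons(m(cons(cons(cons(a, b), b), a), cons(a, cons(a, b)), cons(a, cons(b, a))), m(a, b, b)), cons(b, b)), cons(cons(b, m(a, a, b)), b)))  →  cons(b, m(cons(cons(b, b), a), cons(cons(m(cons(cons(cons(a, b), b), a), cons(a, cons(a, b)), cons(a, cons(b, a))), m(a, b, b)), cons(b, b)), cons(cons(b, m(a, a, b)), b)))   [R2 at 2.1.1]
2. cons(b, m(cons(cons(b, b), a), cons(cons(m(cons(cons(cons(a, b), b), a), cons(a, cons(a, b)), cons(a, cons(b, a))), m(a, b, b)), cons(b, b)), cons(cons(b, m(a, a, b)), b)))  →  cons(b, cons(m(cons(cons(cons(a, b), b), a), cons(a, cons(a, b)), cons(a, cons(b, a))), m(a, b, b)))   [R5 at 2]
3. cons(b, cons(m(cons(cons(cons(a, b), b), a), cons(a, cons(a, b)), cons(a, cons(b, a))), m(a, b, b)))  →  cons(b, cons(a, m(a, b, b)))   [R5 at 2.1]
4. cons(b, cons(a, m(a, b, b)))  →  cons(b, cons(a, b))   [R2 at 2.2]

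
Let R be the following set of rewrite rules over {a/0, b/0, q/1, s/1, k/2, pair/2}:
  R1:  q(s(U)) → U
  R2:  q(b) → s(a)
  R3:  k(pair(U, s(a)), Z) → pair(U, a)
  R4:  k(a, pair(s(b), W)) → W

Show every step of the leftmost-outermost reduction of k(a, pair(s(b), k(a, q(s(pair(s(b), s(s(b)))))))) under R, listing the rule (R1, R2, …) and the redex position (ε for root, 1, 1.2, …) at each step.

s(s(b))

1. k(a, pair(s(b), k(a, q(s(pair(s(b), s(s(b))))))))  →  k(a, q(s(pair(s(b), s(s(b))))))   [R4 at ε]
2. k(a, q(s(pair(s(b), s(s(b))))))  →  k(a, pair(s(b), s(s(b))))   [R1 at 2]
3. k(a, pair(s(b), s(s(b))))  →  s(s(b))   [R4 at ε]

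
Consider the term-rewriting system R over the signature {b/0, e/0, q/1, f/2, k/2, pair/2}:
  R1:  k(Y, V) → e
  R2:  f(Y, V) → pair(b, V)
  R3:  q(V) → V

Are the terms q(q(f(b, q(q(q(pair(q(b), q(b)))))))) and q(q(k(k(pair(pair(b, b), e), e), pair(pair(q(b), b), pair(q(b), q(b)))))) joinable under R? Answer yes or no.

no — NF(t₁) = pair(b, pair(b, b)), NF(t₂) = e

Reduce t₁ = q(q(f(b, q(q(q(pair(q(b), q(b)))))))):
1. q(q(f(b, q(q(q(pair(q(b), q(b))))))))  →  q(f(b, q(q(q(pair(q(b), q(b)))))))   [R3 at ε]
2. q(f(b, q(q(q(pair(q(b), q(b)))))))  →  f(b, q(q(q(pair(q(b), q(b))))))   [R3 at ε]
3. f(b, q(q(q(pair(q(b), q(b))))))  →  pair(b, q(q(q(pair(q(b), q(b))))))   [R2 at ε]
4. pair(b, q(q(q(pair(q(b), q(b))))))  →  pair(b, q(q(pair(q(b), q(b)))))   [R3 at 2]
5. pair(b, q(q(pair(q(b), q(b)))))  →  pair(b, q(pair(q(b), q(b))))   [R3 at 2]
6. pair(b, q(pair(q(b), q(b))))  →  pair(b, pair(q(b), q(b)))   [R3 at 2]
7. pair(b, pair(q(b), q(b)))  →  pair(b, pair(b, q(b)))   [R3 at 2.1]
8. pair(b, pair(b, q(b)))  →  pair(b, pair(b, b))   [R3 at 2.2]

Reduce t₂ = q(q(k(k(pair(pair(b, b), e), e), pair(pair(q(b), b), pair(q(b), q(b)))))):
1. q(q(k(k(pair(pair(b, b), e), e), pair(pair(q(b), b), pair(q(b), q(b))))))  →  q(k(k(pair(pair(b, b), e), e), pair(pair(q(b), b), pair(q(b), q(b)))))   [R3 at ε]
2. q(k(k(pair(pair(b, b), e), e), pair(pair(q(b), b), pair(q(b), q(b)))))  →  k(k(pair(pair(b, b), e), e), pair(pair(q(b), b), pair(q(b), q(b))))   [R3 at ε]
3. k(k(pair(pair(b, b), e), e), pair(pair(q(b), b), pair(q(b), q(b))))  →  e   [R1 at ε]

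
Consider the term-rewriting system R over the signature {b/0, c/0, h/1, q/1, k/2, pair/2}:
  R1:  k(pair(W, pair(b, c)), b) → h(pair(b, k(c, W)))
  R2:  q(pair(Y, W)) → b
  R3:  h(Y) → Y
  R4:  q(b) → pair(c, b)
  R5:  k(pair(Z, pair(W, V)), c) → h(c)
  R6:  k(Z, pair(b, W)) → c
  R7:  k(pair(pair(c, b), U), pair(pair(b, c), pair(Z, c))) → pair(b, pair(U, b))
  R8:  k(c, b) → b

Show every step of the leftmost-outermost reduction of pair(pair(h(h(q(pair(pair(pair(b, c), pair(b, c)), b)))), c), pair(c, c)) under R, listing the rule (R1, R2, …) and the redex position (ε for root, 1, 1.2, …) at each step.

1. pair(pair(h(h(q(pair(pair(pair(b, c), pair(b, c)), b)))), c), pair(c, c))  →  pair(pair(h(q(pair(pair(pair(b, c), pair(b, c)), b))), c), pair(c, c))   [R3 at 1.1]
2. pair(pair(h(q(pair(pair(pair(b, c), pair(b, c)), b))), c), pair(c, c))  →  pair(pair(q(pair(pair(pair(b, c), pair(b, c)), b)), c), pair(c, c))   [R3 at 1.1]
3. pair(pair(q(pair(pair(pair(b, c), pair(b, c)), b)), c), pair(c, c))  →  pair(pair(b, c), pair(c, c))   [R2 at 1.1]

pair(pair(b, c), pair(c, c))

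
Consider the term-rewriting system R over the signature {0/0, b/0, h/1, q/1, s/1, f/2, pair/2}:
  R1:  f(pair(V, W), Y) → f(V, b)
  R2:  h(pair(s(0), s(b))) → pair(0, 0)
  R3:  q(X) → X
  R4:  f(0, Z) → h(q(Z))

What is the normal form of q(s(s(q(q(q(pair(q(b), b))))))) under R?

s(s(pair(b, b)))

1. q(s(s(q(q(q(pair(q(b), b)))))))  →  s(s(q(q(q(pair(q(b), b))))))   [R3 at ε]
2. s(s(q(q(q(pair(q(b), b))))))  →  s(s(q(q(pair(q(b), b)))))   [R3 at 1.1]
3. s(s(q(q(pair(q(b), b)))))  →  s(s(q(pair(q(b), b))))   [R3 at 1.1]
4. s(s(q(pair(q(b), b))))  →  s(s(pair(q(b), b)))   [R3 at 1.1]
5. s(s(pair(q(b), b)))  →  s(s(pair(b, b)))   [R3 at 1.1.1]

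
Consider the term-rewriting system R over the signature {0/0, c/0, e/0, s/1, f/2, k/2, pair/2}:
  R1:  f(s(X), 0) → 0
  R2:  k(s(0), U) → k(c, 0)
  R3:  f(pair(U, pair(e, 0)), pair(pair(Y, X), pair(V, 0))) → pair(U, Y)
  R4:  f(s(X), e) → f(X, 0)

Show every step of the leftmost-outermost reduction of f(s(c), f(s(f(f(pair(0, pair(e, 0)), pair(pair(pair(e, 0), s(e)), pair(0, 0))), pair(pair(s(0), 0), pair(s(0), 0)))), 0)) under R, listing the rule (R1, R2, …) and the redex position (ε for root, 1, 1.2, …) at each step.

1. f(s(c), f(s(f(f(pair(0, pair(e, 0)), pair(pair(pair(e, 0), s(e)), pair(0, 0))), pair(pair(s(0), 0), pair(s(0), 0)))), 0))  →  f(s(c), 0)   [R1 at 2]
2. f(s(c), 0)  →  0   [R1 at ε]

0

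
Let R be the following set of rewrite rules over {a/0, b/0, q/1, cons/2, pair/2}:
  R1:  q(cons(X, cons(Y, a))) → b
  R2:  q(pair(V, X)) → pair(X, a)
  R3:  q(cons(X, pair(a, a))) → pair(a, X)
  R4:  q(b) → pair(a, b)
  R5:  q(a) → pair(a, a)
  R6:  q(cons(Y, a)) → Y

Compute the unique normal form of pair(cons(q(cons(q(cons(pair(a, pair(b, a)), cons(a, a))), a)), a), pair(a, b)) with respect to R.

pair(cons(b, a), pair(a, b))

1. pair(cons(q(cons(q(cons(pair(a, pair(b, a)), cons(a, a))), a)), a), pair(a, b))  →  pair(cons(q(cons(pair(a, pair(b, a)), cons(a, a))), a), pair(a, b))   [R6 at 1.1]
2. pair(cons(q(cons(pair(a, pair(b, a)), cons(a, a))), a), pair(a, b))  →  pair(cons(b, a), pair(a, b))   [R1 at 1.1]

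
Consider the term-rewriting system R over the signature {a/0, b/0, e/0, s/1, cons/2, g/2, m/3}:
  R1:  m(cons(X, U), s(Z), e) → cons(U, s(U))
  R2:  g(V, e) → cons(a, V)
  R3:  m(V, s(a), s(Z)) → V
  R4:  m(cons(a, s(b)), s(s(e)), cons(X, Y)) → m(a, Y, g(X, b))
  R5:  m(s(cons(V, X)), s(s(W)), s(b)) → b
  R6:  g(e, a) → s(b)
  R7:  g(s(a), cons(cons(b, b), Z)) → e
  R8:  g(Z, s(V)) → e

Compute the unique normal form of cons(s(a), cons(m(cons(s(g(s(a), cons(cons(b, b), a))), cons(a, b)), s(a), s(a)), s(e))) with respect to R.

1. cons(s(a), cons(m(cons(s(g(s(a), cons(cons(b, b), a))), cons(a, b)), s(a), s(a)), s(e)))  →  cons(s(a), cons(cons(s(g(s(a), cons(cons(b, b), a))), cons(a, b)), s(e)))   [R3 at 2.1]
2. cons(s(a), cons(cons(s(g(s(a), cons(cons(b, b), a))), cons(a, b)), s(e)))  →  cons(s(a), cons(cons(s(e), cons(a, b)), s(e)))   [R7 at 2.1.1.1]

cons(s(a), cons(cons(s(e), cons(a, b)), s(e)))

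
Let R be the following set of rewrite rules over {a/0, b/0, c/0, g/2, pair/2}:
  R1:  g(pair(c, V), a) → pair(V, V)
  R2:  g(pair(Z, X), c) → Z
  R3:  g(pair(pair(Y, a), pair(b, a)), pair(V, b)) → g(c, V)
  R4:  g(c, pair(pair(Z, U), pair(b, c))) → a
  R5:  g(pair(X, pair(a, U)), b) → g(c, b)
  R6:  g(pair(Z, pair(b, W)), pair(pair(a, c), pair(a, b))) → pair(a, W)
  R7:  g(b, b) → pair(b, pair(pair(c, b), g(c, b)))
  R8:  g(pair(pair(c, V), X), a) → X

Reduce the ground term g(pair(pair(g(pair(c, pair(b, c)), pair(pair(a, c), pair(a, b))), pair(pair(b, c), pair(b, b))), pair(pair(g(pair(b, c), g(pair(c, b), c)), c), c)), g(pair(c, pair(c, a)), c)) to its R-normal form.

pair(pair(a, c), pair(pair(b, c), pair(b, b)))

1. g(pair(pair(g(pair(c, pair(b, c)), pair(pair(a, c), pair(a, b))), pair(pair(b, c), pair(b, b))), pair(pair(g(pair(b, c), g(pair(c, b), c)), c), c)), g(pair(c, pair(c, a)), c))  →  g(pair(pair(pair(a, c), pair(pair(b, c), pair(b, b))), pair(pair(g(pair(b, c), g(pair(c, b), c)), c), c)), g(pair(c, pair(c, a)), c))   [R6 at 1.1.1]
2. g(pair(pair(pair(a, c), pair(pair(b, c), pair(b, b))), pair(pair(g(pair(b, c), g(pair(c, b), c)), c), c)), g(pair(c, pair(c, a)), c))  →  g(pair(pair(pair(a, c), pair(pair(b, c), pair(b, b))), pair(pair(g(pair(b, c), c), c), c)), g(pair(c, pair(c, a)), c))   [R2 at 1.2.1.1.2]
3. g(pair(pair(pair(a, c), pair(pair(b, c), pair(b, b))), pair(pair(g(pair(b, c), c), c), c)), g(pair(c, pair(c, a)), c))  →  g(pair(pair(pair(a, c), pair(pair(b, c), pair(b, b))), pair(pair(b, c), c)), g(pair(c, pair(c, a)), c))   [R2 at 1.2.1.1]
4. g(pair(pair(pair(a, c), pair(pair(b, c), pair(b, b))), pair(pair(b, c), c)), g(pair(c, pair(c, a)), c))  →  g(pair(pair(pair(a, c), pair(pair(b, c), pair(b, b))), pair(pair(b, c), c)), c)   [R2 at 2]
5. g(pair(pair(pair(a, c), pair(pair(b, c), pair(b, b))), pair(pair(b, c), c)), c)  →  pair(pair(a, c), pair(pair(b, c), pair(b, b)))   [R2 at ε]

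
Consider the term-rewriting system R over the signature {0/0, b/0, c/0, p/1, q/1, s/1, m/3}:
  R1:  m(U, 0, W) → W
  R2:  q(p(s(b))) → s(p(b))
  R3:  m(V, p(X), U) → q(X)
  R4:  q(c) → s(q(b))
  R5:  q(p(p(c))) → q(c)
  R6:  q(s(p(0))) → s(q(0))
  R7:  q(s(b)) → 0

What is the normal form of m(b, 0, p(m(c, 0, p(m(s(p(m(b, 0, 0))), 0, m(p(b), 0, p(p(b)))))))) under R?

1. m(b, 0, p(m(c, 0, p(m(s(p(m(b, 0, 0))), 0, m(p(b), 0, p(p(b))))))))  →  p(m(c, 0, p(m(s(p(m(b, 0, 0))), 0, m(p(b), 0, p(p(b)))))))   [R1 at ε]
2. p(m(c, 0, p(m(s(p(m(b, 0, 0))), 0, m(p(b), 0, p(p(b)))))))  →  p(p(m(s(p(m(b, 0, 0))), 0, m(p(b), 0, p(p(b))))))   [R1 at 1]
3. p(p(m(s(p(m(b, 0, 0))), 0, m(p(b), 0, p(p(b))))))  →  p(p(m(p(b), 0, p(p(b)))))   [R1 at 1.1]
4. p(p(m(p(b), 0, p(p(b)))))  →  p(p(p(p(b))))   [R1 at 1.1]

p(p(p(p(b))))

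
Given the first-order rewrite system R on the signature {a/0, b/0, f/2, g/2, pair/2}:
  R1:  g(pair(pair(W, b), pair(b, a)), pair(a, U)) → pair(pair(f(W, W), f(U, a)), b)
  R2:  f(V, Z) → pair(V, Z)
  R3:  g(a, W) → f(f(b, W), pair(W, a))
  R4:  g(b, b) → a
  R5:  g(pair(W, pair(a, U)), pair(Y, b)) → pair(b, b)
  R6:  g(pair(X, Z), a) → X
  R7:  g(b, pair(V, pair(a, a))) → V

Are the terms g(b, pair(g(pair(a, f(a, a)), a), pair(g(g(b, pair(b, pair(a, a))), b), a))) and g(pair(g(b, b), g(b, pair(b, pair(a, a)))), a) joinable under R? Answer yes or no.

Reduce t₁ = g(b, pair(g(pair(a, f(a, a)), a), pair(g(g(b, pair(b, pair(a, a))), b), a))):
1. g(b, pair(g(pair(a, f(a, a)), a), pair(g(g(b, pair(b, pair(a, a))), b), a)))  →  g(b, pair(a, pair(g(g(b, pair(b, pair(a, a))), b), a)))   [R6 at 2.1]
2. g(b, pair(a, pair(g(g(b, pair(b, pair(a, a))), b), a)))  →  g(b, pair(a, pair(g(b, b), a)))   [R7 at 2.2.1.1]
3. g(b, pair(a, pair(g(b, b), a)))  →  g(b, pair(a, pair(a, a)))   [R4 at 2.2.1]
4. g(b, pair(a, pair(a, a)))  →  a   [R7 at ε]

Reduce t₂ = g(pair(g(b, b), g(b, pair(b, pair(a, a)))), a):
1. g(pair(g(b, b), g(b, pair(b, pair(a, a)))), a)  →  g(b, b)   [R6 at ε]
2. g(b, b)  →  a   [R4 at ε]

yes — NF(t₁) = a, NF(t₂) = a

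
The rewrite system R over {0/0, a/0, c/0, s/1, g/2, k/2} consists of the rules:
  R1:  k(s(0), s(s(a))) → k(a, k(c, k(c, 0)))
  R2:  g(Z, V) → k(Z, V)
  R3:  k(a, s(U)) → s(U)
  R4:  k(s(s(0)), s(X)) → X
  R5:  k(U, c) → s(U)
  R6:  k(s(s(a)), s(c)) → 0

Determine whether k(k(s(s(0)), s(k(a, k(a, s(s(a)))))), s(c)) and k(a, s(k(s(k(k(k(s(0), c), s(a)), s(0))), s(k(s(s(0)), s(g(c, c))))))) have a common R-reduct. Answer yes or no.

Reduce t₁ = k(k(s(s(0)), s(k(a, k(a, s(s(a)))))), s(c)):
1. k(k(s(s(0)), s(k(a, k(a, s(s(a)))))), s(c))  →  k(k(a, k(a, s(s(a)))), s(c))   [R4 at 1]
2. k(k(a, k(a, s(s(a)))), s(c))  →  k(k(a, s(s(a))), s(c))   [R3 at 1.2]
3. k(k(a, s(s(a))), s(c))  →  k(s(s(a)), s(c))   [R3 at 1]
4. k(s(s(a)), s(c))  →  0   [R6 at ε]

Reduce t₂ = k(a, s(k(s(k(k(k(s(0), c), s(a)), s(0))), s(k(s(s(0)), s(g(c, c))))))):
1. k(a, s(k(s(k(k(k(s(0), c), s(a)), s(0))), s(k(s(s(0)), s(g(c, c)))))))  →  s(k(s(k(k(k(s(0), c), s(a)), s(0))), s(k(s(s(0)), s(g(c, c))))))   [R3 at ε]
2. s(k(s(k(k(k(s(0), c), s(a)), s(0))), s(k(s(s(0)), s(g(c, c))))))  →  s(k(s(k(k(s(s(0)), s(a)), s(0))), s(k(s(s(0)), s(g(c, c))))))   [R5 at 1.1.1.1.1]
3. s(k(s(k(k(s(s(0)), s(a)), s(0))), s(k(s(s(0)), s(g(c, c))))))  →  s(k(s(k(a, s(0))), s(k(s(s(0)), s(g(c, c))))))   [R4 at 1.1.1.1]
4. s(k(s(k(a, s(0))), s(k(s(s(0)), s(g(c, c))))))  →  s(k(s(s(0)), s(k(s(s(0)), s(g(c, c))))))   [R3 at 1.1.1]
5. s(k(s(s(0)), s(k(s(s(0)), s(g(c, c))))))  →  s(k(s(s(0)), s(g(c, c))))   [R4 at 1]
6. s(k(s(s(0)), s(g(c, c))))  →  s(g(c, c))   [R4 at 1]
7. s(g(c, c))  →  s(k(c, c))   [R2 at 1]
8. s(k(c, c))  →  s(s(c))   [R5 at 1]

no — NF(t₁) = 0, NF(t₂) = s(s(c))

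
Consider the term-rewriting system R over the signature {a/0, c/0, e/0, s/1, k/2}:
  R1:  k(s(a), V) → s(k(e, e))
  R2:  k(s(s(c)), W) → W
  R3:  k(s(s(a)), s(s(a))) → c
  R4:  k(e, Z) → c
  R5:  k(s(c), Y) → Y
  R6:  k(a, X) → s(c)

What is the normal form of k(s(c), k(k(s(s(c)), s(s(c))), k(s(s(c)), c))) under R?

1. k(s(c), k(k(s(s(c)), s(s(c))), k(s(s(c)), c)))  →  k(k(s(s(c)), s(s(c))), k(s(s(c)), c))   [R5 at ε]
2. k(k(s(s(c)), s(s(c))), k(s(s(c)), c))  →  k(s(s(c)), k(s(s(c)), c))   [R2 at 1]
3. k(s(s(c)), k(s(s(c)), c))  →  k(s(s(c)), c)   [R2 at ε]
4. k(s(s(c)), c)  →  c   [R2 at ε]

c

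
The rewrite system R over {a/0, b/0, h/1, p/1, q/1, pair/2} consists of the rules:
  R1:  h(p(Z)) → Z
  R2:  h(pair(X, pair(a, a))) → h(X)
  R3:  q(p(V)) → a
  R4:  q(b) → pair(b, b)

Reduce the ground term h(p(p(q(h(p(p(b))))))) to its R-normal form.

p(a)

1. h(p(p(q(h(p(p(b)))))))  →  p(q(h(p(p(b)))))   [R1 at ε]
2. p(q(h(p(p(b)))))  →  p(q(p(b)))   [R1 at 1.1]
3. p(q(p(b)))  →  p(a)   [R3 at 1]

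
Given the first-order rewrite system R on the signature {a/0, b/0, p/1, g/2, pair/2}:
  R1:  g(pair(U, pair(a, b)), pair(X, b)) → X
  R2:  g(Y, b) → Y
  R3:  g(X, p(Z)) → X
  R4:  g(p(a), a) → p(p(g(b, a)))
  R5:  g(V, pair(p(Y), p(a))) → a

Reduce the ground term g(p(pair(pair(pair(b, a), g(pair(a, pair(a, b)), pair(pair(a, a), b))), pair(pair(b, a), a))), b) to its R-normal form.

1. g(p(pair(pair(pair(b, a), g(pair(a, pair(a, b)), pair(pair(a, a), b))), pair(pair(b, a), a))), b)  →  p(pair(pair(pair(b, a), g(pair(a, pair(a, b)), pair(pair(a, a), b))), pair(pair(b, a), a)))   [R2 at ε]
2. p(pair(pair(pair(b, a), g(pair(a, pair(a, b)), pair(pair(a, a), b))), pair(pair(b, a), a)))  →  p(pair(pair(pair(b, a), pair(a, a)), pair(pair(b, a), a)))   [R1 at 1.1.2]

p(pair(pair(pair(b, a), pair(a, a)), pair(pair(b, a), a)))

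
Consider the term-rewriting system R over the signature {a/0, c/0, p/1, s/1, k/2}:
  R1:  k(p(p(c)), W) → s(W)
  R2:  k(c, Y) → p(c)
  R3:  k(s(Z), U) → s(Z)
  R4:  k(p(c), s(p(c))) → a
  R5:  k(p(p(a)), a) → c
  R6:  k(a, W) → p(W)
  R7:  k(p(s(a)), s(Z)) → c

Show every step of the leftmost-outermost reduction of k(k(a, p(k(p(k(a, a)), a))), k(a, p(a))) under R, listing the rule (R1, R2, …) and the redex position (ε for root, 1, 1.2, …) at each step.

1. k(k(a, p(k(p(k(a, a)), a))), k(a, p(a)))  →  k(p(p(k(p(k(a, a)), a))), k(a, p(a)))   [R6 at 1]
2. k(p(p(k(p(k(a, a)), a))), k(a, p(a)))  →  k(p(p(k(p(p(a)), a))), k(a, p(a)))   [R6 at 1.1.1.1.1]
3. k(p(p(k(p(p(a)), a))), k(a, p(a)))  →  k(p(p(c)), k(a, p(a)))   [R5 at 1.1.1]
4. k(p(p(c)), k(a, p(a)))  →  s(k(a, p(a)))   [R1 at ε]
5. s(k(a, p(a)))  →  s(p(p(a)))   [R6 at 1]

s(p(p(a)))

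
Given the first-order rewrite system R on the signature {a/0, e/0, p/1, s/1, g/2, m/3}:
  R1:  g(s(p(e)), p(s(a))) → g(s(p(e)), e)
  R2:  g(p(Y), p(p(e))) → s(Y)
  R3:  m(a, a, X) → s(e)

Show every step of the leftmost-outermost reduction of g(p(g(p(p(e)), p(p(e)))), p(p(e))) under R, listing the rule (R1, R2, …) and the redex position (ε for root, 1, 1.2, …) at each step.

1. g(p(g(p(p(e)), p(p(e)))), p(p(e)))  →  s(g(p(p(e)), p(p(e))))   [R2 at ε]
2. s(g(p(p(e)), p(p(e))))  →  s(s(p(e)))   [R2 at 1]

s(s(p(e)))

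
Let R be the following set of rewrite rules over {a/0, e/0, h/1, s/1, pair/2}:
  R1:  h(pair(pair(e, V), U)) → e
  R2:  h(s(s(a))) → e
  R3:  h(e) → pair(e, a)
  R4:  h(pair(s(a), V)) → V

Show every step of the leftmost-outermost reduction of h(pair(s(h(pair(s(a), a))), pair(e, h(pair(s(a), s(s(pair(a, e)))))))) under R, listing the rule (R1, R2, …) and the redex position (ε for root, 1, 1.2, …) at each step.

1. h(pair(s(h(pair(s(a), a))), pair(e, h(pair(s(a), s(s(pair(a, e))))))))  →  h(pair(s(a), pair(e, h(pair(s(a), s(s(pair(a, e))))))))   [R4 at 1.1.1]
2. h(pair(s(a), pair(e, h(pair(s(a), s(s(pair(a, e))))))))  →  pair(e, h(pair(s(a), s(s(pair(a, e))))))   [R4 at ε]
3. pair(e, h(pair(s(a), s(s(pair(a, e))))))  →  pair(e, s(s(pair(a, e))))   [R4 at 2]

pair(e, s(s(pair(a, e))))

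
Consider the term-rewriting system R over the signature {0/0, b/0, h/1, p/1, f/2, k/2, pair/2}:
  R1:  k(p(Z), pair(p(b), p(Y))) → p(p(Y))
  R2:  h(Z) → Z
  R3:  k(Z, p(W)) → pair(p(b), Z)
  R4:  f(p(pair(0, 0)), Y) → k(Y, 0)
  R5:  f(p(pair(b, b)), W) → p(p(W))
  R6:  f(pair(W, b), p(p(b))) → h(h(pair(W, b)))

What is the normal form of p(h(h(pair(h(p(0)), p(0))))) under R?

p(pair(p(0), p(0)))

1. p(h(h(pair(h(p(0)), p(0)))))  →  p(h(pair(h(p(0)), p(0))))   [R2 at 1]
2. p(h(pair(h(p(0)), p(0))))  →  p(pair(h(p(0)), p(0)))   [R2 at 1]
3. p(pair(h(p(0)), p(0)))  →  p(pair(p(0), p(0)))   [R2 at 1.1]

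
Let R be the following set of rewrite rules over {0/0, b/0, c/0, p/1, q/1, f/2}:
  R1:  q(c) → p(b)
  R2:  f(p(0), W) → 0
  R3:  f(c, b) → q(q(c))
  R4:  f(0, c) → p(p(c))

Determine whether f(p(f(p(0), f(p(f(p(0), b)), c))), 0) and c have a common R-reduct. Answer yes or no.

no — NF(t₁) = 0, NF(t₂) = c

Reduce t₁ = f(p(f(p(0), f(p(f(p(0), b)), c))), 0):
1. f(p(f(p(0), f(p(f(p(0), b)), c))), 0)  →  f(p(0), 0)   [R2 at 1.1]
2. f(p(0), 0)  →  0   [R2 at ε]

Reduce t₂ = c:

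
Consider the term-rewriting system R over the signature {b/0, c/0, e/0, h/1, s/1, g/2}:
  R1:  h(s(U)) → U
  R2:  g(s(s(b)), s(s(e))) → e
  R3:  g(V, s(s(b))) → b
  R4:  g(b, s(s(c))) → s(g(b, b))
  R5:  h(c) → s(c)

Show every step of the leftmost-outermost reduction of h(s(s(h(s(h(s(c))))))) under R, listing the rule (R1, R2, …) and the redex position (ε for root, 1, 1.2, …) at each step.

s(c)

1. h(s(s(h(s(h(s(c)))))))  →  s(h(s(h(s(c)))))   [R1 at ε]
2. s(h(s(h(s(c)))))  →  s(h(s(c)))   [R1 at 1]
3. s(h(s(c)))  →  s(c)   [R1 at 1]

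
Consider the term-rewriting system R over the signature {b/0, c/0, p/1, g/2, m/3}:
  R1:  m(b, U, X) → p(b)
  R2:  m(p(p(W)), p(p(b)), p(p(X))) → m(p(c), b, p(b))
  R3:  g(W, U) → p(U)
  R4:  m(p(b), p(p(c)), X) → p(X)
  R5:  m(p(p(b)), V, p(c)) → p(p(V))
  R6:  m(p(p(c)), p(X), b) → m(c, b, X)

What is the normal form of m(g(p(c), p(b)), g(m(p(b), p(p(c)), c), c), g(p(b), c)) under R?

p(p(p(c)))

1. m(g(p(c), p(b)), g(m(p(b), p(p(c)), c), c), g(p(b), c))  →  m(p(p(b)), g(m(p(b), p(p(c)), c), c), g(p(b), c))   [R3 at 1]
2. m(p(p(b)), g(m(p(b), p(p(c)), c), c), g(p(b), c))  →  m(p(p(b)), p(c), g(p(b), c))   [R3 at 2]
3. m(p(p(b)), p(c), g(p(b), c))  →  m(p(p(b)), p(c), p(c))   [R3 at 3]
4. m(p(p(b)), p(c), p(c))  →  p(p(p(c)))   [R5 at ε]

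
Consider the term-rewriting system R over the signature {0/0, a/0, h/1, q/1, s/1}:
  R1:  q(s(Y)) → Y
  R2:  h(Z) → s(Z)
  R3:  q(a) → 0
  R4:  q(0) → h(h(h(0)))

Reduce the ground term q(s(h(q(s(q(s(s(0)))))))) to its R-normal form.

s(s(0))

1. q(s(h(q(s(q(s(s(0))))))))  →  h(q(s(q(s(s(0))))))   [R1 at ε]
2. h(q(s(q(s(s(0))))))  →  s(q(s(q(s(s(0))))))   [R2 at ε]
3. s(q(s(q(s(s(0))))))  →  s(q(s(s(0))))   [R1 at 1]
4. s(q(s(s(0))))  →  s(s(0))   [R1 at 1]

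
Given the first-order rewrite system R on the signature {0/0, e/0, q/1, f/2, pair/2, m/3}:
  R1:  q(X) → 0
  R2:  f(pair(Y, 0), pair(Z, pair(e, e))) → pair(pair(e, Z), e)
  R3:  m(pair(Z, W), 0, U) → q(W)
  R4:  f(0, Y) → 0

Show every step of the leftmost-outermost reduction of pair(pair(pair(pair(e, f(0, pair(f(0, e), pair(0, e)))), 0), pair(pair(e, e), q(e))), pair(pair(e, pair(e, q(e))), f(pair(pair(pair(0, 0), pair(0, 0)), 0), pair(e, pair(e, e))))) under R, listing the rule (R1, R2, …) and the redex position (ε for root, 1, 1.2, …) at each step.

1. pair(pair(pair(pair(e, f(0, pair(f(0, e), pair(0, e)))), 0), pair(pair(e, e), q(e))), pair(pair(e, pair(e, q(e))), f(pair(pair(pair(0, 0), pair(0, 0)), 0), pair(e, pair(e, e)))))  →  pair(pair(pair(pair(e, 0), 0), pair(pair(e, e), q(e))), pair(pair(e, pair(e, q(e))), f(pair(pair(pair(0, 0), pair(0, 0)), 0), pair(e, pair(e, e)))))   [R4 at 1.1.1.2]
2. pair(pair(pair(pair(e, 0), 0), pair(pair(e, e), q(e))), pair(pair(e, pair(e, q(e))), f(pair(pair(pair(0, 0), pair(0, 0)), 0), pair(e, pair(e, e)))))  →  pair(pair(pair(pair(e, 0), 0), pair(pair(e, e), 0)), pair(pair(e, pair(e, q(e))), f(pair(pair(pair(0, 0), pair(0, 0)), 0), pair(e, pair(e, e)))))   [R1 at 1.2.2]
3. pair(pair(pair(pair(e, 0), 0), pair(pair(e, e), 0)), pair(pair(e, pair(e, q(e))), f(pair(pair(pair(0, 0), pair(0, 0)), 0), pair(e, pair(e, e)))))  →  pair(pair(pair(pair(e, 0), 0), pair(pair(e, e), 0)), pair(pair(e, pair(e, 0)), f(pair(pair(pair(0, 0), pair(0, 0)), 0), pair(e, pair(e, e)))))   [R1 at 2.1.2.2]
4. pair(pair(pair(pair(e, 0), 0), pair(pair(e, e), 0)), pair(pair(e, pair(e, 0)), f(pair(pair(pair(0, 0), pair(0, 0)), 0), pair(e, pair(e, e)))))  →  pair(pair(pair(pair(e, 0), 0), pair(pair(e, e), 0)), pair(pair(e, pair(e, 0)), pair(pair(e, e), e)))   [R2 at 2.2]

pair(pair(pair(pair(e, 0), 0), pair(pair(e, e), 0)), pair(pair(e, pair(e, 0)), pair(pair(e, e), e)))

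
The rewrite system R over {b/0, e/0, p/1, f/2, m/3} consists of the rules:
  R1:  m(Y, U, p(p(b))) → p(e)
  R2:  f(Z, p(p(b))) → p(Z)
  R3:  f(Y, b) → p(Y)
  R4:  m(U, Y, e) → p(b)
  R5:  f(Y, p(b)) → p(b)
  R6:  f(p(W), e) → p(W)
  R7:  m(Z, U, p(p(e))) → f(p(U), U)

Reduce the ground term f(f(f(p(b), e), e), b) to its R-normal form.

p(p(b))

1. f(f(f(p(b), e), e), b)  →  p(f(f(p(b), e), e))   [R3 at ε]
2. p(f(f(p(b), e), e))  →  p(f(p(b), e))   [R6 at 1.1]
3. p(f(p(b), e))  →  p(p(b))   [R6 at 1]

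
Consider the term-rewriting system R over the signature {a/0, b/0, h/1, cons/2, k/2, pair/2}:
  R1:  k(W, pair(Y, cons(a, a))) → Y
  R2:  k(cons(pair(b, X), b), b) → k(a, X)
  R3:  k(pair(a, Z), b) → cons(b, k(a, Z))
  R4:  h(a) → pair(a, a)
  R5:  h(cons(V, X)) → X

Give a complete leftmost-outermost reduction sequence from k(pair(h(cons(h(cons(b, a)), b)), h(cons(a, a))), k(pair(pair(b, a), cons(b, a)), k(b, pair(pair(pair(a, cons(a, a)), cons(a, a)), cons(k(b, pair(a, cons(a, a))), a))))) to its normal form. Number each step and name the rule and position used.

a

1. k(pair(h(cons(h(cons(b, a)), b)), h(cons(a, a))), k(pair(pair(b, a), cons(b, a)), k(b, pair(pair(pair(a, cons(a, a)), cons(a, a)), cons(k(b, pair(a, cons(a, a))), a)))))  →  k(pair(b, h(cons(a, a))), k(pair(pair(b, a), cons(b, a)), k(b, pair(pair(pair(a, cons(a, a)), cons(a, a)), cons(k(b, pair(a, cons(a, a))), a)))))   [R5 at 1.1]
2. k(pair(b, h(cons(a, a))), k(pair(pair(b, a), cons(b, a)), k(b, pair(pair(pair(a, cons(a, a)), cons(a, a)), cons(k(b, pair(a, cons(a, a))), a)))))  →  k(pair(b, a), k(pair(pair(b, a), cons(b, a)), k(b, pair(pair(pair(a, cons(a, a)), cons(a, a)), cons(k(b, pair(a, cons(a, a))), a)))))   [R5 at 1.2]
3. k(pair(b, a), k(pair(pair(b, a), cons(b, a)), k(b, pair(pair(pair(a, cons(a, a)), cons(a, a)), cons(k(b, pair(a, cons(a, a))), a)))))  →  k(pair(b, a), k(pair(pair(b, a), cons(b, a)), k(b, pair(pair(pair(a, cons(a, a)), cons(a, a)), cons(a, a)))))   [R1 at 2.2.2.2.1]
4. k(pair(b, a), k(pair(pair(b, a), cons(b, a)), k(b, pair(pair(pair(a, cons(a, a)), cons(a, a)), cons(a, a)))))  →  k(pair(b, a), k(pair(pair(b, a), cons(b, a)), pair(pair(a, cons(a, a)), cons(a, a))))   [R1 at 2.2]
5. k(pair(b, a), k(pair(pair(b, a), cons(b, a)), pair(pair(a, cons(a, a)), cons(a, a))))  →  k(pair(b, a), pair(a, cons(a, a)))   [R1 at 2]
6. k(pair(b, a), pair(a, cons(a, a)))  →  a   [R1 at ε]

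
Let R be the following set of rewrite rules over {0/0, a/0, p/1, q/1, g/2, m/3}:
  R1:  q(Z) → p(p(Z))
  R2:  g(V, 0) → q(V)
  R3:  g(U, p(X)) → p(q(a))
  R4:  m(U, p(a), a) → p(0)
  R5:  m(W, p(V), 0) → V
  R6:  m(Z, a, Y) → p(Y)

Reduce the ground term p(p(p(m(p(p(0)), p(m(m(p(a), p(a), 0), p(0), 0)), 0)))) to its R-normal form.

p(p(p(0)))

1. p(p(p(m(p(p(0)), p(m(m(p(a), p(a), 0), p(0), 0)), 0))))  →  p(p(p(m(m(p(a), p(a), 0), p(0), 0))))   [R5 at 1.1.1]
2. p(p(p(m(m(p(a), p(a), 0), p(0), 0))))  →  p(p(p(0)))   [R5 at 1.1.1]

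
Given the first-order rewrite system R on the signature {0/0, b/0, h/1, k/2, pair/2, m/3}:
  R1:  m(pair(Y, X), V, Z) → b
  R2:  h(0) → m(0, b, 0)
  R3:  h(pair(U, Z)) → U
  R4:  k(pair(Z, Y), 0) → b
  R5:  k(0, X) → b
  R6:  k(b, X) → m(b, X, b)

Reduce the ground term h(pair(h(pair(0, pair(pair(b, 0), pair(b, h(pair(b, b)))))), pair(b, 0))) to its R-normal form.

1. h(pair(h(pair(0, pair(pair(b, 0), pair(b, h(pair(b, b)))))), pair(b, 0)))  →  h(pair(0, pair(pair(b, 0), pair(b, h(pair(b, b))))))   [R3 at ε]
2. h(pair(0, pair(pair(b, 0), pair(b, h(pair(b, b))))))  →  0   [R3 at ε]

0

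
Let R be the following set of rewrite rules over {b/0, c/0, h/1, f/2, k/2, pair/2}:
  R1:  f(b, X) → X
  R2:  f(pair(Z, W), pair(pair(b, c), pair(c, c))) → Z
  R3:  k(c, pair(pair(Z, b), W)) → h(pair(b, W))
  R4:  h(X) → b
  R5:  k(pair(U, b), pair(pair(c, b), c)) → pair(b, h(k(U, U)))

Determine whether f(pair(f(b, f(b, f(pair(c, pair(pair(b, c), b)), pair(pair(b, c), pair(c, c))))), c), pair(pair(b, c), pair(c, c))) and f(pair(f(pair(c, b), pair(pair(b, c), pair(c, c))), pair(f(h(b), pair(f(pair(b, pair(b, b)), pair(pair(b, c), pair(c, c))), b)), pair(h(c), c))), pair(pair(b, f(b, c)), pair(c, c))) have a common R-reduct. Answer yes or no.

Reduce t₁ = f(pair(f(b, f(b, f(pair(c, pair(pair(b, c), b)), pair(pair(b, c), pair(c, c))))), c), pair(pair(b, c), pair(c, c))):
1. f(pair(f(b, f(b, f(pair(c, pair(pair(b, c), b)), pair(pair(b, c), pair(c, c))))), c), pair(pair(b, c), pair(c, c)))  →  f(b, f(b, f(pair(c, pair(pair(b, c), b)), pair(pair(b, c), pair(c, c)))))   [R2 at ε]
2. f(b, f(b, f(pair(c, pair(pair(b, c), b)), pair(pair(b, c), pair(c, c)))))  →  f(b, f(pair(c, pair(pair(b, c), b)), pair(pair(b, c), pair(c, c))))   [R1 at ε]
3. f(b, f(pair(c, pair(pair(b, c), b)), pair(pair(b, c), pair(c, c))))  →  f(pair(c, pair(pair(b, c), b)), pair(pair(b, c), pair(c, c)))   [R1 at ε]
4. f(pair(c, pair(pair(b, c), b)), pair(pair(b, c), pair(c, c)))  →  c   [R2 at ε]

Reduce t₂ = f(pair(f(pair(c, b), pair(pair(b, c), pair(c, c))), pair(f(h(b), pair(f(pair(b, pair(b, b)), pair(pair(b, c), pair(c, c))), b)), pair(h(c), c))), pair(pair(b, f(b, c)), pair(c, c))):
1. f(pair(f(pair(c, b), pair(pair(b, c), pair(c, c))), pair(f(h(b), pair(f(pair(b, pair(b, b)), pair(pair(b, c), pair(c, c))), b)), pair(h(c), c))), pair(pair(b, f(b, c)), pair(c, c)))  →  f(pair(c, pair(f(h(b), pair(f(pair(b, pair(b, b)), pair(pair(b, c), pair(c, c))), b)), pair(h(c), c))), pair(pair(b, f(b, c)), pair(c, c)))   [R2 at 1.1]
2. f(pair(c, pair(f(h(b), pair(f(pair(b, pair(b, b)), pair(pair(b, c), pair(c, c))), b)), pair(h(c), c))), pair(pair(b, f(b, c)), pair(c, c)))  →  f(pair(c, pair(f(b, pair(f(pair(b, pair(b, b)), pair(pair(b, c), pair(c, c))), b)), pair(h(c), c))), pair(pair(b, f(b, c)), pair(c, c)))   [R4 at 1.2.1.1]
3. f(pair(c, pair(f(b, pair(f(pair(b, pair(b, b)), pair(pair(b, c), pair(c, c))), b)), pair(h(c), c))), pair(pair(b, f(b, c)), pair(c, c)))  →  f(pair(c, pair(pair(f(pair(b, pair(b, b)), pair(pair(b, c), pair(c, c))), b), pair(h(c), c))), pair(pair(b, f(b, c)), pair(c, c)))   [R1 at 1.2.1]
4. f(pair(c, pair(pair(f(pair(b, pair(b, b)), pair(pair(b, c), pair(c, c))), b), pair(h(c), c))), pair(pair(b, f(b, c)), pair(c, c)))  →  f(pair(c, pair(pair(b, b), pair(h(c), c))), pair(pair(b, f(b, c)), pair(c, c)))   [R2 at 1.2.1.1]
5. f(pair(c, pair(pair(b, b), pair(h(c), c))), pair(pair(b, f(b, c)), pair(c, c)))  →  f(pair(c, pair(pair(b, b), pair(b, c))), pair(pair(b, f(b, c)), pair(c, c)))   [R4 at 1.2.2.1]
6. f(pair(c, pair(pair(b, b), pair(b, c))), pair(pair(b, f(b, c)), pair(c, c)))  →  f(pair(c, pair(pair(b, b), pair(b, c))), pair(pair(b, c), pair(c, c)))   [R1 at 2.1.2]
7. f(pair(c, pair(pair(b, b), pair(b, c))), pair(pair(b, c), pair(c, c)))  →  c   [R2 at ε]

yes — NF(t₁) = c, NF(t₂) = c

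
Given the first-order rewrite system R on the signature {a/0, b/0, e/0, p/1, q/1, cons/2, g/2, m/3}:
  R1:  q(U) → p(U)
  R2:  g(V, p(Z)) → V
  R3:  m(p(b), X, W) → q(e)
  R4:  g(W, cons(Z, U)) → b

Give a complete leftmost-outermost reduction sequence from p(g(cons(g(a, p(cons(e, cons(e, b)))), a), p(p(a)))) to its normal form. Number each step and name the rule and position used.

1. p(g(cons(g(a, p(cons(e, cons(e, b)))), a), p(p(a))))  →  p(cons(g(a, p(cons(e, cons(e, b)))), a))   [R2 at 1]
2. p(cons(g(a, p(cons(e, cons(e, b)))), a))  →  p(cons(a, a))   [R2 at 1.1]

p(cons(a, a))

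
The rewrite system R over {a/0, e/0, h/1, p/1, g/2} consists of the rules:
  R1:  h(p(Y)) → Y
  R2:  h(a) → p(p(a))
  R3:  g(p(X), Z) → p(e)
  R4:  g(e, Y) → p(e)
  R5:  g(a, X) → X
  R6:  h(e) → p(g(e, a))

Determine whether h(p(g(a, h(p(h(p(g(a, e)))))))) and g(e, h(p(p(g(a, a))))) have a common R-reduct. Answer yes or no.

no — NF(t₁) = e, NF(t₂) = p(e)

Reduce t₁ = h(p(g(a, h(p(h(p(g(a, e)))))))):
1. h(p(g(a, h(p(h(p(g(a, e))))))))  →  g(a, h(p(h(p(g(a, e))))))   [R1 at ε]
2. g(a, h(p(h(p(g(a, e))))))  →  h(p(h(p(g(a, e)))))   [R5 at ε]
3. h(p(h(p(g(a, e)))))  →  h(p(g(a, e)))   [R1 at ε]
4. h(p(g(a, e)))  →  g(a, e)   [R1 at ε]
5. g(a, e)  →  e   [R5 at ε]

Reduce t₂ = g(e, h(p(p(g(a, a))))):
1. g(e, h(p(p(g(a, a)))))  →  p(e)   [R4 at ε]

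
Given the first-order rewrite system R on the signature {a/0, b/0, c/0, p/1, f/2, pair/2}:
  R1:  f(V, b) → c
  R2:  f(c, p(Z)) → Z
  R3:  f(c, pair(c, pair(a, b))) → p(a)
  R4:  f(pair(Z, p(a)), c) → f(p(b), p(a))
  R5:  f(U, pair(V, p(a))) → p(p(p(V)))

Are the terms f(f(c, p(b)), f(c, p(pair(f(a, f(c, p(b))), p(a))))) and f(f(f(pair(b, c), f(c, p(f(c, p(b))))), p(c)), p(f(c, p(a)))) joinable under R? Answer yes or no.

no — NF(t₁) = p(p(p(c))), NF(t₂) = a

Reduce t₁ = f(f(c, p(b)), f(c, p(pair(f(a, f(c, p(b))), p(a))))):
1. f(f(c, p(b)), f(c, p(pair(f(a, f(c, p(b))), p(a)))))  →  f(b, f(c, p(pair(f(a, f(c, p(b))), p(a)))))   [R2 at 1]
2. f(b, f(c, p(pair(f(a, f(c, p(b))), p(a)))))  →  f(b, pair(f(a, f(c, p(b))), p(a)))   [R2 at 2]
3. f(b, pair(f(a, f(c, p(b))), p(a)))  →  p(p(p(f(a, f(c, p(b))))))   [R5 at ε]
4. p(p(p(f(a, f(c, p(b))))))  →  p(p(p(f(a, b))))   [R2 at 1.1.1.2]
5. p(p(p(f(a, b))))  →  p(p(p(c)))   [R1 at 1.1.1]

Reduce t₂ = f(f(f(pair(b, c), f(c, p(f(c, p(b))))), p(c)), p(f(c, p(a)))):
1. f(f(f(pair(b, c), f(c, p(f(c, p(b))))), p(c)), p(f(c, p(a))))  →  f(f(f(pair(b, c), f(c, p(b))), p(c)), p(f(c, p(a))))   [R2 at 1.1.2]
2. f(f(f(pair(b, c), f(c, p(b))), p(c)), p(f(c, p(a))))  →  f(f(f(pair(b, c), b), p(c)), p(f(c, p(a))))   [R2 at 1.1.2]
3. f(f(f(pair(b, c), b), p(c)), p(f(c, p(a))))  →  f(f(c, p(c)), p(f(c, p(a))))   [R1 at 1.1]
4. f(f(c, p(c)), p(f(c, p(a))))  →  f(c, p(f(c, p(a))))   [R2 at 1]
5. f(c, p(f(c, p(a))))  →  f(c, p(a))   [R2 at ε]
6. f(c, p(a))  →  a   [R2 at ε]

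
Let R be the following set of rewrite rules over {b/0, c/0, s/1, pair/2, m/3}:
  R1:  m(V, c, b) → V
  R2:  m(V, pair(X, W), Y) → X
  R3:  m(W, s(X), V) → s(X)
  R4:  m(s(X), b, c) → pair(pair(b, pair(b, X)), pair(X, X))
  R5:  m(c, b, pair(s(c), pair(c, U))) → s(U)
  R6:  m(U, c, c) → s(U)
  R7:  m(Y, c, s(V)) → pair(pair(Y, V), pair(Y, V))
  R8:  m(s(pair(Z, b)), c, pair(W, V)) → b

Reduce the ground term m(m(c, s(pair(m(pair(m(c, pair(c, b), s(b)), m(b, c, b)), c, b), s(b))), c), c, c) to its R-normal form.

s(s(pair(pair(c, b), s(b))))

1. m(m(c, s(pair(m(pair(m(c, pair(c, b), s(b)), m(b, c, b)), c, b), s(b))), c), c, c)  →  s(m(c, s(pair(m(pair(m(c, pair(c, b), s(b)), m(b, c, b)), c, b), s(b))), c))   [R6 at ε]
2. s(m(c, s(pair(m(pair(m(c, pair(c, b), s(b)), m(b, c, b)), c, b), s(b))), c))  →  s(s(pair(m(pair(m(c, pair(c, b), s(b)), m(b, c, b)), c, b), s(b))))   [R3 at 1]
3. s(s(pair(m(pair(m(c, pair(c, b), s(b)), m(b, c, b)), c, b), s(b))))  →  s(s(pair(pair(m(c, pair(c, b), s(b)), m(b, c, b)), s(b))))   [R1 at 1.1.1]
4. s(s(pair(pair(m(c, pair(c, b), s(b)), m(b, c, b)), s(b))))  →  s(s(pair(pair(c, m(b, c, b)), s(b))))   [R2 at 1.1.1.1]
5. s(s(pair(pair(c, m(b, c, b)), s(b))))  →  s(s(pair(pair(c, b), s(b))))   [R1 at 1.1.1.2]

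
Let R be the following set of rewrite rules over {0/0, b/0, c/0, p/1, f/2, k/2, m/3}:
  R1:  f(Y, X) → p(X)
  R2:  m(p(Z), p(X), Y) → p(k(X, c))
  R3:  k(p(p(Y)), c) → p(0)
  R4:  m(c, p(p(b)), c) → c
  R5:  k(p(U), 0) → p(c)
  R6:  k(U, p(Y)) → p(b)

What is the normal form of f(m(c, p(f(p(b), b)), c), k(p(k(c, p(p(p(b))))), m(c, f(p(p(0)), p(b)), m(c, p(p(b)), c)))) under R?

1. f(m(c, p(f(p(b), b)), c), k(p(k(c, p(p(p(b))))), m(c, f(p(p(0)), p(b)), m(c, p(p(b)), c))))  →  p(k(p(k(c, p(p(p(b))))), m(c, f(p(p(0)), p(b)), m(c, p(p(b)), c))))   [R1 at ε]
2. p(k(p(k(c, p(p(p(b))))), m(c, f(p(p(0)), p(b)), m(c, p(p(b)), c))))  →  p(k(p(p(b)), m(c, f(p(p(0)), p(b)), m(c, p(p(b)), c))))   [R6 at 1.1.1]
3. p(k(p(p(b)), m(c, f(p(p(0)), p(b)), m(c, p(p(b)), c))))  →  p(k(p(p(b)), m(c, p(p(b)), m(c, p(p(b)), c))))   [R1 at 1.2.2]
4. p(k(p(p(b)), m(c, p(p(b)), m(c, p(p(b)), c))))  →  p(k(p(p(b)), m(c, p(p(b)), c)))   [R4 at 1.2.3]
5. p(k(p(p(b)), m(c, p(p(b)), c)))  →  p(k(p(p(b)), c))   [R4 at 1.2]
6. p(k(p(p(b)), c))  →  p(p(0))   [R3 at 1]

p(p(0))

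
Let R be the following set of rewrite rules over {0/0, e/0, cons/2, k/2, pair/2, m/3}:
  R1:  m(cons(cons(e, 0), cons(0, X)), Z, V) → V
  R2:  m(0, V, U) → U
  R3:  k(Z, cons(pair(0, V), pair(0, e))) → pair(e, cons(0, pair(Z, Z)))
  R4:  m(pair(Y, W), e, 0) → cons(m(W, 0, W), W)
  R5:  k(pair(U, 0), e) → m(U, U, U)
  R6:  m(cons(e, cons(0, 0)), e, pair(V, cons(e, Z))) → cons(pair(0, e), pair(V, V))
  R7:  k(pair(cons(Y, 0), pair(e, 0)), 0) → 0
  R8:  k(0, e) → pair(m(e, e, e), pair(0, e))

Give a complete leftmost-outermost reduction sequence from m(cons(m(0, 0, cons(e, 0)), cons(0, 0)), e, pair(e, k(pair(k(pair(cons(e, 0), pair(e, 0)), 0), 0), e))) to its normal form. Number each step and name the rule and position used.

1. m(cons(m(0, 0, cons(e, 0)), cons(0, 0)), e, pair(e, k(pair(k(pair(cons(e, 0), pair(e, 0)), 0), 0), e)))  →  m(cons(cons(e, 0), cons(0, 0)), e, pair(e, k(pair(k(pair(cons(e, 0), pair(e, 0)), 0), 0), e)))   [R2 at 1.1]
2. m(cons(cons(e, 0), cons(0, 0)), e, pair(e, k(pair(k(pair(cons(e, 0), pair(e, 0)), 0), 0), e)))  →  pair(e, k(pair(k(pair(cons(e, 0), pair(e, 0)), 0), 0), e))   [R1 at ε]
3. pair(e, k(pair(k(pair(cons(e, 0), pair(e, 0)), 0), 0), e))  →  pair(e, m(k(pair(cons(e, 0), pair(e, 0)), 0), k(pair(cons(e, 0), pair(e, 0)), 0), k(pair(cons(e, 0), pair(e, 0)), 0)))   [R5 at 2]
4. pair(e, m(k(pair(cons(e, 0), pair(e, 0)), 0), k(pair(cons(e, 0), pair(e, 0)), 0), k(pair(cons(e, 0), pair(e, 0)), 0)))  →  pair(e, m(0, k(pair(cons(e, 0), pair(e, 0)), 0), k(pair(cons(e, 0), pair(e, 0)), 0)))   [R7 at 2.1]
5. pair(e, m(0, k(pair(cons(e, 0), pair(e, 0)), 0), k(pair(cons(e, 0), pair(e, 0)), 0)))  →  pair(e, k(pair(cons(e, 0), pair(e, 0)), 0))   [R2 at 2]
6. pair(e, k(pair(cons(e, 0), pair(e, 0)), 0))  →  pair(e, 0)   [R7 at 2]

pair(e, 0)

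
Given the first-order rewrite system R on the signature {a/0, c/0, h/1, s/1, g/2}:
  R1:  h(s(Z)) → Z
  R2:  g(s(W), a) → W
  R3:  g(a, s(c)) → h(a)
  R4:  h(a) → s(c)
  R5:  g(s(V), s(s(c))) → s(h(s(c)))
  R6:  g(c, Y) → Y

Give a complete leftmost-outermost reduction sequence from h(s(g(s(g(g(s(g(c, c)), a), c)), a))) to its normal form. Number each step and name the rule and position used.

1. h(s(g(s(g(g(s(g(c, c)), a), c)), a)))  →  g(s(g(g(s(g(c, c)), a), c)), a)   [R1 at ε]
2. g(s(g(g(s(g(c, c)), a), c)), a)  →  g(g(s(g(c, c)), a), c)   [R2 at ε]
3. g(g(s(g(c, c)), a), c)  →  g(g(c, c), c)   [R2 at 1]
4. g(g(c, c), c)  →  g(c, c)   [R6 at 1]
5. g(c, c)  →  c   [R6 at ε]

c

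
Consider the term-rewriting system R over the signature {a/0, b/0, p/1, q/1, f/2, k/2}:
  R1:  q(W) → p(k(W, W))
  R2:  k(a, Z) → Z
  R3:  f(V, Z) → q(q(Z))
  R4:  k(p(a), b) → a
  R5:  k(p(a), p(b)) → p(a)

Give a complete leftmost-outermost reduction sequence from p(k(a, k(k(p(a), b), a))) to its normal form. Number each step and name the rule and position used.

p(a)

1. p(k(a, k(k(p(a), b), a)))  →  p(k(k(p(a), b), a))   [R2 at 1]
2. p(k(k(p(a), b), a))  →  p(k(a, a))   [R4 at 1.1]
3. p(k(a, a))  →  p(a)   [R2 at 1]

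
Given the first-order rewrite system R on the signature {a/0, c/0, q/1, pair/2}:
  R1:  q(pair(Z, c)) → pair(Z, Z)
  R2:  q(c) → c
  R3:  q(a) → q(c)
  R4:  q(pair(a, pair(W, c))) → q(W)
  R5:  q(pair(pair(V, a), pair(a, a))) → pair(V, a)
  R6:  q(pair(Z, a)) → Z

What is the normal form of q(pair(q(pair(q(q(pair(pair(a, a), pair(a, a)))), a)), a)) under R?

1. q(pair(q(pair(q(q(pair(pair(a, a), pair(a, a)))), a)), a))  →  q(pair(q(q(pair(pair(a, a), pair(a, a)))), a))   [R6 at ε]
2. q(pair(q(q(pair(pair(a, a), pair(a, a)))), a))  →  q(q(pair(pair(a, a), pair(a, a))))   [R6 at ε]
3. q(q(pair(pair(a, a), pair(a, a))))  →  q(pair(a, a))   [R5 at 1]
4. q(pair(a, a))  →  a   [R6 at ε]

a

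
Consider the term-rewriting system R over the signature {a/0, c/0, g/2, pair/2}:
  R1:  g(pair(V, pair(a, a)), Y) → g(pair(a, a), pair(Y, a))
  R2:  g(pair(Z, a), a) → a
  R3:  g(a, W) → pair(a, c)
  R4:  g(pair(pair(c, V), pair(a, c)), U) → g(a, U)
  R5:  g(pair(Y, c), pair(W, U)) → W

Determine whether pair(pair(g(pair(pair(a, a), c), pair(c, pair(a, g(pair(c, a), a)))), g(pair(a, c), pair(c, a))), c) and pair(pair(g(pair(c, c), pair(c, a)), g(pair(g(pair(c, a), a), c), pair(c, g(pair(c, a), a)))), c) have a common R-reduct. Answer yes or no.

yes — NF(t₁) = pair(pair(c, c), c), NF(t₂) = pair(pair(c, c), c)

Reduce t₁ = pair(pair(g(pair(pair(a, a), c), pair(c, pair(a, g(pair(c, a), a)))), g(pair(a, c), pair(c, a))), c):
1. pair(pair(g(pair(pair(a, a), c), pair(c, pair(a, g(pair(c, a), a)))), g(pair(a, c), pair(c, a))), c)  →  pair(pair(c, g(pair(a, c), pair(c, a))), c)   [R5 at 1.1]
2. pair(pair(c, g(pair(a, c), pair(c, a))), c)  →  pair(pair(c, c), c)   [R5 at 1.2]

Reduce t₂ = pair(pair(g(pair(c, c), pair(c, a)), g(pair(g(pair(c, a), a), c), pair(c, g(pair(c, a), a)))), c):
1. pair(pair(g(pair(c, c), pair(c, a)), g(pair(g(pair(c, a), a), c), pair(c, g(pair(c, a), a)))), c)  →  pair(pair(c, g(pair(g(pair(c, a), a), c), pair(c, g(pair(c, a), a)))), c)   [R5 at 1.1]
2. pair(pair(c, g(pair(g(pair(c, a), a), c), pair(c, g(pair(c, a), a)))), c)  →  pair(pair(c, c), c)   [R5 at 1.2]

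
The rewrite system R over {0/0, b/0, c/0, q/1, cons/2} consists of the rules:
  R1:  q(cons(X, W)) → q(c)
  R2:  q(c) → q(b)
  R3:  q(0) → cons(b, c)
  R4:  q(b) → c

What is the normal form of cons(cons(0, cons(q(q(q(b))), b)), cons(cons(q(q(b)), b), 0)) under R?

cons(cons(0, cons(c, b)), cons(cons(c, b), 0))

1. cons(cons(0, cons(q(q(q(b))), b)), cons(cons(q(q(b)), b), 0))  →  cons(cons(0, cons(q(q(c)), b)), cons(cons(q(q(b)), b), 0))   [R4 at 1.2.1.1.1]
2. cons(cons(0, cons(q(q(c)), b)), cons(cons(q(q(b)), b), 0))  →  cons(cons(0, cons(q(q(b)), b)), cons(cons(q(q(b)), b), 0))   [R2 at 1.2.1.1]
3. cons(cons(0, cons(q(q(b)), b)), cons(cons(q(q(b)), b), 0))  →  cons(cons(0, cons(q(c), b)), cons(cons(q(q(b)), b), 0))   [R4 at 1.2.1.1]
4. cons(cons(0, cons(q(c), b)), cons(cons(q(q(b)), b), 0))  →  cons(cons(0, cons(q(b), b)), cons(cons(q(q(b)), b), 0))   [R2 at 1.2.1]
5. cons(cons(0, cons(q(b), b)), cons(cons(q(q(b)), b), 0))  →  cons(cons(0, cons(c, b)), cons(cons(q(q(b)), b), 0))   [R4 at 1.2.1]
6. cons(cons(0, cons(c, b)), cons(cons(q(q(b)), b), 0))  →  cons(cons(0, cons(c, b)), cons(cons(q(c), b), 0))   [R4 at 2.1.1.1]
7. cons(cons(0, cons(c, b)), cons(cons(q(c), b), 0))  →  cons(cons(0, cons(c, b)), cons(cons(q(b), b), 0))   [R2 at 2.1.1]
8. cons(cons(0, cons(c, b)), cons(cons(q(b), b), 0))  →  cons(cons(0, cons(c, b)), cons(cons(c, b), 0))   [R4 at 2.1.1]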